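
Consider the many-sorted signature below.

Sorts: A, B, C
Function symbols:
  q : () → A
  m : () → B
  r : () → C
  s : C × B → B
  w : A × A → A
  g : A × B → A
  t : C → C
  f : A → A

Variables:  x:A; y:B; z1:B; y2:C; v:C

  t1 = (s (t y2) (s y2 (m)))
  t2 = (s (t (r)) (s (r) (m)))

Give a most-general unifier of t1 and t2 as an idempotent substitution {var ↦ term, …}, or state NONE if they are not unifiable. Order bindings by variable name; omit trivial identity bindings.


{y2 ↦ (r)}


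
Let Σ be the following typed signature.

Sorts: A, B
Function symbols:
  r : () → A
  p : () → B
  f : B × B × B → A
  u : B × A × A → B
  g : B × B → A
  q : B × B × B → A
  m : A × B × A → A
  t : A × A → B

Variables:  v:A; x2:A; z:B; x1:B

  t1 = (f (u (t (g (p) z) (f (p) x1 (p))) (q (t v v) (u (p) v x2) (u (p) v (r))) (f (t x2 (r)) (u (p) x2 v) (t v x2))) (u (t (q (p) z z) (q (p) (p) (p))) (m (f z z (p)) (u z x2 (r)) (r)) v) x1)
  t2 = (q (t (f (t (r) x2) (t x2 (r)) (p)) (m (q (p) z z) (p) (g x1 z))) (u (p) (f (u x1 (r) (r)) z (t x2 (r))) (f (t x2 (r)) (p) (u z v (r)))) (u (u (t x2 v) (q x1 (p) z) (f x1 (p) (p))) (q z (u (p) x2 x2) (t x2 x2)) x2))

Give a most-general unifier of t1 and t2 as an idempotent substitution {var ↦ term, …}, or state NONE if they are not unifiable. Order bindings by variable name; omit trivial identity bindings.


NONE (not unifiable)

head clash or occurs-check failure — not unifiable


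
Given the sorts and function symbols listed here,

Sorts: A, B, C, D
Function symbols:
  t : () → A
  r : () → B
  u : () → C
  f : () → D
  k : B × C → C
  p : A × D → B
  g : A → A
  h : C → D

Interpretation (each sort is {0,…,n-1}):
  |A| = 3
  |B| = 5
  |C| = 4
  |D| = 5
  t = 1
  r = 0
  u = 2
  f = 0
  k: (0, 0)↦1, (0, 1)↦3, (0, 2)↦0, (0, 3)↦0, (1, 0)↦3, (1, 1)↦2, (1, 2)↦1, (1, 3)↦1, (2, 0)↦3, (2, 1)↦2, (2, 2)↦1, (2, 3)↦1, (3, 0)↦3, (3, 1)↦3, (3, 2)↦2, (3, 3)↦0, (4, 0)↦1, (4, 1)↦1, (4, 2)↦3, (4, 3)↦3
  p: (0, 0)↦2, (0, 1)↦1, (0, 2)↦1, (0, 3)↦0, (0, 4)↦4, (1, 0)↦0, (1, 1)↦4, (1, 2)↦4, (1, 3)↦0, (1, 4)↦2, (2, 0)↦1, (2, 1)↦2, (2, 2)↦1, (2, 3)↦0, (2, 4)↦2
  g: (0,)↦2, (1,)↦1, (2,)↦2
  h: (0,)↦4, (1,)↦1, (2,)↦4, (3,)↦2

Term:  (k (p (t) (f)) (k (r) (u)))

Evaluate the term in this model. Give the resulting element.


value = 1

  t = 1
  f = 0
  (p (t) (f)) = p(1, 0) = 0
  r = 0
  u = 2
  (k (r) (u)) = k(0, 2) = 0
  (k (p (t) (f)) (k (r) (u))) = k(0, 0) = 1


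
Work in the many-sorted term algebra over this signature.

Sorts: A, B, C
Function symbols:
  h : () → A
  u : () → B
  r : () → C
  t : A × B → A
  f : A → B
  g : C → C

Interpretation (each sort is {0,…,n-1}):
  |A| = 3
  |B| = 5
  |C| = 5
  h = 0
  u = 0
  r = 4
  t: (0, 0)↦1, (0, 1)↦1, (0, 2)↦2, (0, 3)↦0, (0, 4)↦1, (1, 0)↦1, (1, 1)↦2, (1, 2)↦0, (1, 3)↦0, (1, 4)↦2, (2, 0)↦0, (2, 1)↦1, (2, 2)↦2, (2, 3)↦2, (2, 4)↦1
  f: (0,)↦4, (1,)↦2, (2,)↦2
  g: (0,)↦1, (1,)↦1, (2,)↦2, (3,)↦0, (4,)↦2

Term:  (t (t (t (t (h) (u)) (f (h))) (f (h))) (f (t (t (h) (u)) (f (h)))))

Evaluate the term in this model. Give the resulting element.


  h = 0
  u = 0
  (t (h) (u)) = t(0, 0) = 1
  h = 0
  (f (h)) = f(0,) = 4
  (t (t (h) (u)) (f (h))) = t(1, 4) = 2
  h = 0
  (f (h)) = f(0,) = 4
  (t (t (t (h) (u)) (f (h))) (f (h))) = t(2, 4) = 1
  h = 0
  u = 0
  (t (h) (u)) = t(0, 0) = 1
  h = 0
  (f (h)) = f(0,) = 4
  (t (t (h) (u)) (f (h))) = t(1, 4) = 2
  (f (t (t (h) (u)) (f (h)))) = f(2,) = 2
  (t (t (t (t (h) (u)) (f (h))) (f (h))) (f (t (t (h) (u)) (f (h))))) = t(1, 2) = 0

value = 0


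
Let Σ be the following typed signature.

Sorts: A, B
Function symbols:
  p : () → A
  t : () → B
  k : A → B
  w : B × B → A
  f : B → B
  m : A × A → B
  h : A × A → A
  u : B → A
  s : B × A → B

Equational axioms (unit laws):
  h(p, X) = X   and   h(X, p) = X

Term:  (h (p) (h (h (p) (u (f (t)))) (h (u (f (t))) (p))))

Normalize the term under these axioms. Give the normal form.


normal form = (h (u (f (t))) (u (f (t))))

1. (h (p) (h (h (p) (u (f (t)))) (h (u (f (t))) (p))))  →  (h (h (p) (u (f (t)))) (h (u (f (t))) (p)))
2. (h (h (p) (u (f (t)))) (h (u (f (t))) (p)))  →  (h (u (f (t))) (h (u (f (t))) (p)))
3. (h (u (f (t))) (h (u (f (t))) (p)))  →  (h (u (f (t))) (u (f (t))))


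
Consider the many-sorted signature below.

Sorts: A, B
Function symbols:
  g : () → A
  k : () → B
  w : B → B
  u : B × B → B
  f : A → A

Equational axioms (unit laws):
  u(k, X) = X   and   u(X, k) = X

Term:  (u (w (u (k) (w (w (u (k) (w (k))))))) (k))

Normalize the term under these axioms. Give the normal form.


1. (u (w (u (k) (w (w (u (k) (w (k))))))) (k))  →  (w (u (k) (w (w (u (k) (w (k)))))))
2. (w (u (k) (w (w (u (k) (w (k)))))))  →  (w (w (w (u (k) (w (k))))))
3. (w (w (w (u (k) (w (k))))))  →  (w (w (w (w (k)))))

normal form = (w (w (w (w (k)))))


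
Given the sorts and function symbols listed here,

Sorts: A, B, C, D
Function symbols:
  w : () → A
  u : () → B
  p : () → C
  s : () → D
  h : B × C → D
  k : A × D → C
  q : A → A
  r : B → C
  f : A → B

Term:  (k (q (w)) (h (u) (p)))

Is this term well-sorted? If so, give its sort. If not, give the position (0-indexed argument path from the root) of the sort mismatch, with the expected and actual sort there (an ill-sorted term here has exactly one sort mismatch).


well-sorted; sort = C

    (w) : A
  (q (w)) : A
    (u) : B
    (p) : C
  (h (u) (p)) : D
(k (q (w)) (h (u) (p))) : C


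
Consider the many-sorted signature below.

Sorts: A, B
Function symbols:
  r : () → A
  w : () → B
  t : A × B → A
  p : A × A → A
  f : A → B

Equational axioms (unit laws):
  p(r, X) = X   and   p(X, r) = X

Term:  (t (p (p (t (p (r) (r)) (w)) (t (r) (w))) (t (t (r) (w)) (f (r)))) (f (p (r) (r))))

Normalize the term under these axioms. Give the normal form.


1. (t (p (p (t (p (r) (r)) (w)) (t (r) (w))) (t (t (r) (w)) (f (r)))) (f (p (r) (r))))  →  (t (p (p (t (r) (w)) (t (r) (w))) (t (t (r) (w)) (f (r)))) (f (p (r) (r))))
2. (t (p (p (t (r) (w)) (t (r) (w))) (t (t (r) (w)) (f (r)))) (f (p (r) (r))))  →  (t (p (p (t (r) (w)) (t (r) (w))) (t (t (r) (w)) (f (r)))) (f (r)))

normal form = (t (p (p (t (r) (w)) (t (r) (w))) (t (t (r) (w)) (f (r)))) (f (r)))


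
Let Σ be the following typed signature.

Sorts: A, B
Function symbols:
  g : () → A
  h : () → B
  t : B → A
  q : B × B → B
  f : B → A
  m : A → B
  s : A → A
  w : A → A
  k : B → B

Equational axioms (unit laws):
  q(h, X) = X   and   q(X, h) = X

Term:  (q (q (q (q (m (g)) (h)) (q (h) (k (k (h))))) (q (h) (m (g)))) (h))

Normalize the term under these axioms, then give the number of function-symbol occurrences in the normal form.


size = 9

1. (q (q (q (q (m (g)) (h)) (q (h) (k (k (h))))) (q (h) (m (g)))) (h))  →  (q (q (q (m (g)) (h)) (q (h) (k (k (h))))) (q (h) (m (g))))
2. (q (q (q (m (g)) (h)) (q (h) (k (k (h))))) (q (h) (m (g))))  →  (q (q (m (g)) (q (h) (k (k (h))))) (q (h) (m (g))))
3. (q (q (m (g)) (q (h) (k (k (h))))) (q (h) (m (g))))  →  (q (q (m (g)) (k (k (h)))) (q (h) (m (g))))
4. (q (q (m (g)) (k (k (h)))) (q (h) (m (g))))  →  (q (q (m (g)) (k (k (h)))) (m (g)))
normal form: (q (q (m (g)) (k (k (h)))) (m (g)))


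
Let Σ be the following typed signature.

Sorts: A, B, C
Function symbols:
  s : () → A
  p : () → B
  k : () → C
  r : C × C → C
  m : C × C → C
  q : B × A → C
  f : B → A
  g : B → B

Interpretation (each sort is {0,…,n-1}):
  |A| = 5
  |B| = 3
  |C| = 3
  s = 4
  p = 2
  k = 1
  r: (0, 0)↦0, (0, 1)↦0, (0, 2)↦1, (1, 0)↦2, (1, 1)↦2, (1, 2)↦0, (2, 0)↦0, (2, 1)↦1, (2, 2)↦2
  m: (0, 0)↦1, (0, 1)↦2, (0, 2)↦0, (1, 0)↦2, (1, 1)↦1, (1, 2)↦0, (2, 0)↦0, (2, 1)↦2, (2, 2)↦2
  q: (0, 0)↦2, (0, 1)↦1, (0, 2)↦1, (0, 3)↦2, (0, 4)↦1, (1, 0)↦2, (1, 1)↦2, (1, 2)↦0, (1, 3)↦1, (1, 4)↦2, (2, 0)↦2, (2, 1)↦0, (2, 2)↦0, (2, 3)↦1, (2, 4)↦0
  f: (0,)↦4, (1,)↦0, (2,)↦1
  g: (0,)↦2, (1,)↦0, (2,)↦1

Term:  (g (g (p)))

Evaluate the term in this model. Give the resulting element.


  p = 2
  (g (p)) = g(2,) = 1
  (g (g (p))) = g(1,) = 0

value = 0


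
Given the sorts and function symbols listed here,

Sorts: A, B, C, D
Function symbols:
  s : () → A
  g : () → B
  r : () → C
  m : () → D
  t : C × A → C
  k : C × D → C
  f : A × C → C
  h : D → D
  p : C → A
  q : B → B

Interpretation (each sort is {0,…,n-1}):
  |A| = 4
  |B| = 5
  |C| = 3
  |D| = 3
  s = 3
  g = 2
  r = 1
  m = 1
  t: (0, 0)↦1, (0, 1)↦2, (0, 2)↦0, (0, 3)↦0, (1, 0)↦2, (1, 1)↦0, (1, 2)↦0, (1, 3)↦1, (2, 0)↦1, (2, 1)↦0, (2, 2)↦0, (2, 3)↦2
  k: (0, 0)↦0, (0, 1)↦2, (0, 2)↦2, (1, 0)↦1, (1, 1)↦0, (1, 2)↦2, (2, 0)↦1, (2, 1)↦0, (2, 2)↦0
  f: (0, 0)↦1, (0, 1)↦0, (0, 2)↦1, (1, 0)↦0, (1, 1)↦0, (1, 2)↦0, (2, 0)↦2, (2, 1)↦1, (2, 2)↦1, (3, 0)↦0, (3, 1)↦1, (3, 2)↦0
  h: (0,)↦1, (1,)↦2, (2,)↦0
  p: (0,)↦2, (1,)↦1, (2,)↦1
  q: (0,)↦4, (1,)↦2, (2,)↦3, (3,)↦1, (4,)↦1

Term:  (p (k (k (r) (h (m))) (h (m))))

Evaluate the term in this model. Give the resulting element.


value = 2

  r = 1
  m = 1
  (h (m)) = h(1,) = 2
  (k (r) (h (m))) = k(1, 2) = 2
  m = 1
  (h (m)) = h(1,) = 2
  (k (k (r) (h (m))) (h (m))) = k(2, 2) = 0
  (p (k (k (r) (h (m))) (h (m)))) = p(0,) = 2


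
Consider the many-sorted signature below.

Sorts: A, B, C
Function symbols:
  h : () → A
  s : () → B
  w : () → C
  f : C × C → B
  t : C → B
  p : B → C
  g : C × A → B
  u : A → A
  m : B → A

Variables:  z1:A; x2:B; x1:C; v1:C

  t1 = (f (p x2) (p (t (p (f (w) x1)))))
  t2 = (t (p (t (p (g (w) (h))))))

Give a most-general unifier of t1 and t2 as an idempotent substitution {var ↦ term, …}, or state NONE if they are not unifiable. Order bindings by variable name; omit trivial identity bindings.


NONE (not unifiable)

head clash or occurs-check failure — not unifiable


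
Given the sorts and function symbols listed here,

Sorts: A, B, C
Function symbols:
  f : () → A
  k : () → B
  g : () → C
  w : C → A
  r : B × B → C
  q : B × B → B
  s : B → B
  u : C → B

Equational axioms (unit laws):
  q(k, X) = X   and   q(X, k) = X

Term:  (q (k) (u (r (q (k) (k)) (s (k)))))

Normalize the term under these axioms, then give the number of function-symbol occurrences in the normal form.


size = 5

1. (q (k) (u (r (q (k) (k)) (s (k)))))  →  (u (r (q (k) (k)) (s (k))))
2. (u (r (q (k) (k)) (s (k))))  →  (u (r (k) (s (k))))
normal form: (u (r (k) (s (k))))


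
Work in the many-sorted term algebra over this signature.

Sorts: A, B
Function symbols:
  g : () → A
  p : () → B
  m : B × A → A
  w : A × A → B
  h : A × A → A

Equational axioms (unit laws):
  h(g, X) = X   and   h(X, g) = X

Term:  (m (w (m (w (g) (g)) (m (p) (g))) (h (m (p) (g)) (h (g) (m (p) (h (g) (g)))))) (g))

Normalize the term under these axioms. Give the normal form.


normal form = (m (w (m (w (g) (g)) (m (p) (g))) (h (m (p) (g)) (m (p) (g)))) (g))

1. (m (w (m (w (g) (g)) (m (p) (g))) (h (m (p) (g)) (h (g) (m (p) (h (g) (g)))))) (g))  →  (m (w (m (w (g) (g)) (m (p) (g))) (h (m (p) (g)) (m (p) (h (g) (g))))) (g))
2. (m (w (m (w (g) (g)) (m (p) (g))) (h (m (p) (g)) (m (p) (h (g) (g))))) (g))  →  (m (w (m (w (g) (g)) (m (p) (g))) (h (m (p) (g)) (m (p) (g)))) (g))


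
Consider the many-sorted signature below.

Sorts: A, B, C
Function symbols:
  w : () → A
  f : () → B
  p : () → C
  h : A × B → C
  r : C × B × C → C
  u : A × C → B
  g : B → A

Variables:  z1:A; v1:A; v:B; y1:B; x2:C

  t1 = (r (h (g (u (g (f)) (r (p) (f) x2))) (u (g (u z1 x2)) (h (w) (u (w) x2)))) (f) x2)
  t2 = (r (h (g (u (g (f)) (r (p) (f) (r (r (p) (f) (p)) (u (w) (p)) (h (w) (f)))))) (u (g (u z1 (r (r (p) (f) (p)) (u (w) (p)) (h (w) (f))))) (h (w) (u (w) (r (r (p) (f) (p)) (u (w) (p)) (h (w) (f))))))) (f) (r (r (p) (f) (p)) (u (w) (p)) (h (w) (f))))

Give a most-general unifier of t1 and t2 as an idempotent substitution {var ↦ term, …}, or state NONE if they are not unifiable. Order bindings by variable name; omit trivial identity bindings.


{x2 ↦ (r (r (p) (f) (p)) (u (w) (p)) (h (w) (f)))}


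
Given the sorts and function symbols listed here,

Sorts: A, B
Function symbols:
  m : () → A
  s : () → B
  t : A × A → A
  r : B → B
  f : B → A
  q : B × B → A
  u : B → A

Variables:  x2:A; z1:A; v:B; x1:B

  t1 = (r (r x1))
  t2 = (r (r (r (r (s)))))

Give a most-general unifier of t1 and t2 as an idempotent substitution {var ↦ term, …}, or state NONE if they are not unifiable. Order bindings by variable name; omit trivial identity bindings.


{x1 ↦ (r (r (s)))}


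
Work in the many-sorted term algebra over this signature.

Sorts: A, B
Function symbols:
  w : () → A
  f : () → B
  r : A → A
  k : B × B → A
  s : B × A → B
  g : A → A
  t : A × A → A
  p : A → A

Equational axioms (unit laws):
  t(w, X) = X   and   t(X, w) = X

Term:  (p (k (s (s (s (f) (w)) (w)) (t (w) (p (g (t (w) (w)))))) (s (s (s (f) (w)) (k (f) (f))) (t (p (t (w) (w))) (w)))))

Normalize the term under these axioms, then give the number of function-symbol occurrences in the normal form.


size = 21

1. (p (k (s (s (s (f) (w)) (w)) (t (w) (p (g (t (w) (w)))))) (s (s (s (f) (w)) (k (f) (f))) (t (p (t (w) (w))) (w)))))  →  (p (k (s (s (s (f) (w)) (w)) (p (g (t (w) (w))))) (s (s (s (f) (w)) (k (f) (f))) (t (p (t (w) (w))) (w)))))
2. (p (k (s (s (s (f) (w)) (w)) (p (g (t (w) (w))))) (s (s (s (f) (w)) (k (f) (f))) (t (p (t (w) (w))) (w)))))  →  (p (k (s (s (s (f) (w)) (w)) (p (g (w)))) (s (s (s (f) (w)) (k (f) (f))) (t (p (t (w) (w))) (w)))))
3. (p (k (s (s (s (f) (w)) (w)) (p (g (w)))) (s (s (s (f) (w)) (k (f) (f))) (t (p (t (w) (w))) (w)))))  →  (p (k (s (s (s (f) (w)) (w)) (p (g (w)))) (s (s (s (f) (w)) (k (f) (f))) (p (t (w) (w))))))
4. (p (k (s (s (s (f) (w)) (w)) (p (g (w)))) (s (s (s (f) (w)) (k (f) (f))) (p (t (w) (w))))))  →  (p (k (s (s (s (f) (w)) (w)) (p (g (w)))) (s (s (s (f) (w)) (k (f) (f))) (p (w)))))
normal form: (p (k (s (s (s (f) (w)) (w)) (p (g (w)))) (s (s (s (f) (w)) (k (f) (f))) (p (w)))))


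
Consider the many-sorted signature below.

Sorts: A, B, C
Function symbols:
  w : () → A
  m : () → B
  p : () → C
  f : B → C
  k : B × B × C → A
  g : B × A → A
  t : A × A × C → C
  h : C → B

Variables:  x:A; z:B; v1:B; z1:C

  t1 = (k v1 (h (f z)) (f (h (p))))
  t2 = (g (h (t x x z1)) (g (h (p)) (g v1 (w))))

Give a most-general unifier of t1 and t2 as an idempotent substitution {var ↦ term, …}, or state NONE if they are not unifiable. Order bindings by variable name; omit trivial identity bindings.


head clash or occurs-check failure — not unifiable

NONE (not unifiable)


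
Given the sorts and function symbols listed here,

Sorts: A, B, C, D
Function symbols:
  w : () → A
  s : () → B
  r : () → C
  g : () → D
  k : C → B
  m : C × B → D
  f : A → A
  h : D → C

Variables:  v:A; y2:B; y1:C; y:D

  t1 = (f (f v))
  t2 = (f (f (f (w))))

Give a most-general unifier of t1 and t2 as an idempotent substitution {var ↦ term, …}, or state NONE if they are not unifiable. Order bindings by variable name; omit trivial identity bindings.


{v ↦ (f (w))}


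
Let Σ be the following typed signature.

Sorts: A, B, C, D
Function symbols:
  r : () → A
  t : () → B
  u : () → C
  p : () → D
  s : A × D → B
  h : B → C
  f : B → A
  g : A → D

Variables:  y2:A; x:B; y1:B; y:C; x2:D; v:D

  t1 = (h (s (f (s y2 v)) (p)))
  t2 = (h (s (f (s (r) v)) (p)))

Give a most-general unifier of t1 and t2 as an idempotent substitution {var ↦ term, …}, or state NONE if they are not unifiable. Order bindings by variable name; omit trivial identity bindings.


{y2 ↦ (r)}


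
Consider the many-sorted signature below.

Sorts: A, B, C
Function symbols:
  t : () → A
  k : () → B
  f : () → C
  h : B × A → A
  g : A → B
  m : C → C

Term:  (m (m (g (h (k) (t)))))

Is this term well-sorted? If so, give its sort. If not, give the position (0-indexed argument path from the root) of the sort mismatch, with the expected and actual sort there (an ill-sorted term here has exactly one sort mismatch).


        (k) : B
        (t) : A
      (h (k) (t)) : A
    (g (h (k) (t))) : B
  (m (g (h (k) (t)))) : ✗ arg 0 at [0, 0] has sort B, expected C

ill-sorted at position [0, 0]: expected C, got B


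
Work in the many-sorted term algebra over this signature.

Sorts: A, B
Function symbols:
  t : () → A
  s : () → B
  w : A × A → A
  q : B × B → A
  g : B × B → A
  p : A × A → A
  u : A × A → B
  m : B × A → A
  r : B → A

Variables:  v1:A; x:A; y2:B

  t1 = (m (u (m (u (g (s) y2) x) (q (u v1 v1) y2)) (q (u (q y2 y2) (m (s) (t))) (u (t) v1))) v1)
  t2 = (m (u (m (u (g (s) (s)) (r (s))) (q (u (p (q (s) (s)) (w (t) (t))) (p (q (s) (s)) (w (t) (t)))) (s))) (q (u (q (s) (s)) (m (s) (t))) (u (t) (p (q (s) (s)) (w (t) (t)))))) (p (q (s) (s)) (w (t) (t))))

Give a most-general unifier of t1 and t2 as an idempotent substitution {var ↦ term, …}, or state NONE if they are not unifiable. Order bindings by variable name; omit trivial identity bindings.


{v1 ↦ (p (q (s) (s)) (w (t) (t))), x ↦ (r (s)), y2 ↦ (s)}


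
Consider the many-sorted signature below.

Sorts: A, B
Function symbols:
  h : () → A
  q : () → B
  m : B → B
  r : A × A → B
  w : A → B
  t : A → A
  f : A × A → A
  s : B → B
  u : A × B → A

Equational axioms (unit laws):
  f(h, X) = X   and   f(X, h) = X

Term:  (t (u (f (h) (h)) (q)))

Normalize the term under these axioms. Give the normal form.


normal form = (t (u (h) (q)))

1. (t (u (f (h) (h)) (q)))  →  (t (u (h) (q)))


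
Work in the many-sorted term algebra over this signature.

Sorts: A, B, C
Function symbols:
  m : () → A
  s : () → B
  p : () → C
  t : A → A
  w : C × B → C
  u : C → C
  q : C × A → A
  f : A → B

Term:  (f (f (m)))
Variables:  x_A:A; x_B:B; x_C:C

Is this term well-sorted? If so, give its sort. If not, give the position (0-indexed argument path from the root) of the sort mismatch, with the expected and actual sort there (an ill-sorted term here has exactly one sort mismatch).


    (m) : A
  (f (m)) : B
(f (f (m))) : ✗ arg 0 at [0] has sort B, expected A

ill-sorted at position [0]: expected A, got B


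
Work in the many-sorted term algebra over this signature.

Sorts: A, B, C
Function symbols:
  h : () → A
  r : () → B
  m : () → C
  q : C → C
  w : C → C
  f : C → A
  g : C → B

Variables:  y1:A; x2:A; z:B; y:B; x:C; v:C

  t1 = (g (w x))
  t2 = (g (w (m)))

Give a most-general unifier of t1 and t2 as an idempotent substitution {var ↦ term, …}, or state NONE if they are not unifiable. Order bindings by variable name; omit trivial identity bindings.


{x ↦ (m)}


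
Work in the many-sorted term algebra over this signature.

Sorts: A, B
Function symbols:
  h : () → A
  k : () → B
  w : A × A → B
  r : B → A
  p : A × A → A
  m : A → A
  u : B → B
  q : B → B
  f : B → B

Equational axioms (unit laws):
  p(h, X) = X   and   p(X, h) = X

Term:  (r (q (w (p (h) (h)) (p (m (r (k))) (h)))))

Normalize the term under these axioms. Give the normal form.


normal form = (r (q (w (h) (m (r (k))))))

1. (r (q (w (p (h) (h)) (p (m (r (k))) (h)))))  →  (r (q (w (h) (p (m (r (k))) (h)))))
2. (r (q (w (h) (p (m (r (k))) (h)))))  →  (r (q (w (h) (m (r (k))))))


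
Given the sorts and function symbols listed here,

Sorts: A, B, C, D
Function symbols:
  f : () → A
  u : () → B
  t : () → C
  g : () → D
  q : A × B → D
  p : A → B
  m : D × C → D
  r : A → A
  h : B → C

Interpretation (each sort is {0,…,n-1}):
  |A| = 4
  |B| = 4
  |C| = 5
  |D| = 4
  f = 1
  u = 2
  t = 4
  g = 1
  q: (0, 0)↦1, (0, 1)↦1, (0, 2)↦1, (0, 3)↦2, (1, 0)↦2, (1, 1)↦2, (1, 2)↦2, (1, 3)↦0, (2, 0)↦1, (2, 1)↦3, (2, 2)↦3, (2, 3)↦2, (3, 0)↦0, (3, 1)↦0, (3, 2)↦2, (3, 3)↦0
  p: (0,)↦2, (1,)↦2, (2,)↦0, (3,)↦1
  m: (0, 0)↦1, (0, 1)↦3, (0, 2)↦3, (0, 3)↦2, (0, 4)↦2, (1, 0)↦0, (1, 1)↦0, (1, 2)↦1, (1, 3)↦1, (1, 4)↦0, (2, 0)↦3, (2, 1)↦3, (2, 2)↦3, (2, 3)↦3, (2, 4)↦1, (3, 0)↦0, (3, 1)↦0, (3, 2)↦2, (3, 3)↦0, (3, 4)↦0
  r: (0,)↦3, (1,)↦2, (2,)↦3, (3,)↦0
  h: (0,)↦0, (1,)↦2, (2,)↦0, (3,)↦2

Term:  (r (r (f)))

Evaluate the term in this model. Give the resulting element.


  f = 1
  (r (f)) = r(1,) = 2
  (r (r (f))) = r(2,) = 3

value = 3


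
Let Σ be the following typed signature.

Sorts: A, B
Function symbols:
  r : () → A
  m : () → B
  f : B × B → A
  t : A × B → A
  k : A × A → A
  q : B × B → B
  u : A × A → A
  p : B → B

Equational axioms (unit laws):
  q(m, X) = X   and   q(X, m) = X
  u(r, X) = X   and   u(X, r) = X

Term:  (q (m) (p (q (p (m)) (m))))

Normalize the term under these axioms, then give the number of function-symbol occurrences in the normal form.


1. (q (m) (p (q (p (m)) (m))))  →  (p (q (p (m)) (m)))
2. (p (q (p (m)) (m)))  →  (p (p (m)))
normal form: (p (p (m)))

size = 3


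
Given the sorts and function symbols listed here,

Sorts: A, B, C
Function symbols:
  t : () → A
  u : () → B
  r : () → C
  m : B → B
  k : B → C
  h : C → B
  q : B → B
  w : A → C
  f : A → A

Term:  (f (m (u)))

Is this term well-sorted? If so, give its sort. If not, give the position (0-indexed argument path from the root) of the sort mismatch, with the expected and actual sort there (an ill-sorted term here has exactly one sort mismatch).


    (u) : B
  (m (u)) : B
(f (m (u))) : ✗ arg 0 at [0] has sort B, expected A

ill-sorted at position [0]: expected A, got B


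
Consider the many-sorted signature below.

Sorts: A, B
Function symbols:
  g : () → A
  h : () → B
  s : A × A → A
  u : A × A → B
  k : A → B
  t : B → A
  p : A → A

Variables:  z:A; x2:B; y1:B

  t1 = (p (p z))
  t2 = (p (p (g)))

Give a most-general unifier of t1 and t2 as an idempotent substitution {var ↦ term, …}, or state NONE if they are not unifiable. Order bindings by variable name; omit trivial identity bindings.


{z ↦ (g)}


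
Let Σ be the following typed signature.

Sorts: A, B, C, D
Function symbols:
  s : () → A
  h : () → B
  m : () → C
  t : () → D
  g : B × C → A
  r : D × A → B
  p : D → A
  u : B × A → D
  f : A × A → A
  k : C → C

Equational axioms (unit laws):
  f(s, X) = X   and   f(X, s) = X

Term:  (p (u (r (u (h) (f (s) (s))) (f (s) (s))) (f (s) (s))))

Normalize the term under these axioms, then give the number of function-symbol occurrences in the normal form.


1. (p (u (r (u (h) (f (s) (s))) (f (s) (s))) (f (s) (s))))  →  (p (u (r (u (h) (s)) (f (s) (s))) (f (s) (s))))
2. (p (u (r (u (h) (s)) (f (s) (s))) (f (s) (s))))  →  (p (u (r (u (h) (s)) (s)) (f (s) (s))))
3. (p (u (r (u (h) (s)) (s)) (f (s) (s))))  →  (p (u (r (u (h) (s)) (s)) (s)))
normal form: (p (u (r (u (h) (s)) (s)) (s)))

size = 8


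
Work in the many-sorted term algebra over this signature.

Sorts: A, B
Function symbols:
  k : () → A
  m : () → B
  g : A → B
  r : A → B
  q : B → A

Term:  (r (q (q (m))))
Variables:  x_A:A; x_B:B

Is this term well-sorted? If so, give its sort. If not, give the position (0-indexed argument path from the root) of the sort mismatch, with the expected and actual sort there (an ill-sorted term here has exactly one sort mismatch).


      (m) : B
    (q (m)) : A
  (q (q (m))) : ✗ arg 0 at [0, 0] has sort A, expected B

ill-sorted at position [0, 0]: expected B, got A


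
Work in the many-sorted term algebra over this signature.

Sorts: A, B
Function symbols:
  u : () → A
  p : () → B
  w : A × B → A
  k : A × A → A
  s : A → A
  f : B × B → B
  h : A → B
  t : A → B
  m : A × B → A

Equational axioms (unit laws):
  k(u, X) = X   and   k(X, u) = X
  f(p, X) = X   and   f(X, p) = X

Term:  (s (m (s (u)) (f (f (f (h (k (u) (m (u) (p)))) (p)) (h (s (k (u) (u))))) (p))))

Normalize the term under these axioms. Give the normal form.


normal form = (s (m (s (u)) (f (h (m (u) (p))) (h (s (u))))))

1. (s (m (s (u)) (f (f (f (h (k (u) (m (u) (p)))) (p)) (h (s (k (u) (u))))) (p))))  →  (s (m (s (u)) (f (f (h (k (u) (m (u) (p)))) (p)) (h (s (k (u) (u)))))))
2. (s (m (s (u)) (f (f (h (k (u) (m (u) (p)))) (p)) (h (s (k (u) (u)))))))  →  (s (m (s (u)) (f (h (k (u) (m (u) (p)))) (h (s (k (u) (u)))))))
3. (s (m (s (u)) (f (h (k (u) (m (u) (p)))) (h (s (k (u) (u)))))))  →  (s (m (s (u)) (f (h (m (u) (p))) (h (s (k (u) (u)))))))
4. (s (m (s (u)) (f (h (m (u) (p))) (h (s (k (u) (u)))))))  →  (s (m (s (u)) (f (h (m (u) (p))) (h (s (u))))))


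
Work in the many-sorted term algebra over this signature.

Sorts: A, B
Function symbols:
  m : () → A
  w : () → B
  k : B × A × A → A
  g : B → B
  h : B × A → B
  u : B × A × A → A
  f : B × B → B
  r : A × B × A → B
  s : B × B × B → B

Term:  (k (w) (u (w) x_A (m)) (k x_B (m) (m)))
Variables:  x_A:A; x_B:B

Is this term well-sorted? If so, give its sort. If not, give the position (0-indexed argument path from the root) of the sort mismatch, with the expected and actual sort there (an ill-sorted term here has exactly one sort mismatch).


well-sorted; sort = A

  (w) : B
    (w) : B
    x_A : A
    (m) : A
  (u (w) x_A (m)) : A
    x_B : B
    (m) : A
    (m) : A
  (k x_B (m) (m)) : A
(k (w) (u (w) x_A (m)) (k x_B (m) (m))) : A


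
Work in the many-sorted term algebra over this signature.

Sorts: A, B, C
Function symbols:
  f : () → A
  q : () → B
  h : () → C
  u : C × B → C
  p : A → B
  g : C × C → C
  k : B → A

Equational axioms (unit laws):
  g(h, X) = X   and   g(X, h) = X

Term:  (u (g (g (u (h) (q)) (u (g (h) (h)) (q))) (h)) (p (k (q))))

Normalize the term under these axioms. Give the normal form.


normal form = (u (g (u (h) (q)) (u (h) (q))) (p (k (q))))

1. (u (g (g (u (h) (q)) (u (g (h) (h)) (q))) (h)) (p (k (q))))  →  (u (g (u (h) (q)) (u (g (h) (h)) (q))) (p (k (q))))
2. (u (g (u (h) (q)) (u (g (h) (h)) (q))) (p (k (q))))  →  (u (g (u (h) (q)) (u (h) (q))) (p (k (q))))


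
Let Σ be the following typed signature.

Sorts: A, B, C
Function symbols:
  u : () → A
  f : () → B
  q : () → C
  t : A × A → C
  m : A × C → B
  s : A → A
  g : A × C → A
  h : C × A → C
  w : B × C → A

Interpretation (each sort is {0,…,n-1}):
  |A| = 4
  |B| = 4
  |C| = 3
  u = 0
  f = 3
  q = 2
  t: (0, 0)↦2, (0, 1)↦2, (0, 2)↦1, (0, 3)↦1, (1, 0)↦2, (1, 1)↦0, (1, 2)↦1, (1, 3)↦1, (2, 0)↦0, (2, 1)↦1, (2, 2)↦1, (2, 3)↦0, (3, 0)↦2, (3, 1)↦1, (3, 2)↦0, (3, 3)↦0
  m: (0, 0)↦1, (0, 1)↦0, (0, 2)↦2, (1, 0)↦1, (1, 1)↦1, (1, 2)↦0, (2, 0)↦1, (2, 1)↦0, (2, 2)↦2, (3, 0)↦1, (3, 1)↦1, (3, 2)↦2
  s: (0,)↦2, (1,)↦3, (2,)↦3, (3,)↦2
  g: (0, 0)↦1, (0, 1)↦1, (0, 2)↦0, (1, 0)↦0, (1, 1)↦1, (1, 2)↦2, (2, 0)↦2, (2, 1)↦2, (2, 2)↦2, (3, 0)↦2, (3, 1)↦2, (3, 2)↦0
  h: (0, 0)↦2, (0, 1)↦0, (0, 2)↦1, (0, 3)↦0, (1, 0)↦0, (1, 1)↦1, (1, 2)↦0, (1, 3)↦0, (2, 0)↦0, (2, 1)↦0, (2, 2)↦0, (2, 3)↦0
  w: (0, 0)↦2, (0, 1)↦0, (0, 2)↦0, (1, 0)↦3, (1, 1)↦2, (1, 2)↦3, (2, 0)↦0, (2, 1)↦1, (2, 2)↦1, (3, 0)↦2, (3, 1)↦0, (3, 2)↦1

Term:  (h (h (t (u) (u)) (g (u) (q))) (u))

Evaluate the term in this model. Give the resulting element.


  u = 0
  u = 0
  (t (u) (u)) = t(0, 0) = 2
  u = 0
  q = 2
  (g (u) (q)) = g(0, 2) = 0
  (h (t (u) (u)) (g (u) (q))) = h(2, 0) = 0
  u = 0
  (h (h (t (u) (u)) (g (u) (q))) (u)) = h(0, 0) = 2

value = 2


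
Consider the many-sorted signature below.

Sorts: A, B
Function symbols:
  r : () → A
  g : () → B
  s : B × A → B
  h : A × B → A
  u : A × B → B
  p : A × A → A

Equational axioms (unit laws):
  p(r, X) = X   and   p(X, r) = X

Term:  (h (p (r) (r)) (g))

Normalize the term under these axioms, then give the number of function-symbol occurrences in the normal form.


1. (h (p (r) (r)) (g))  →  (h (r) (g))
normal form: (h (r) (g))

size = 3


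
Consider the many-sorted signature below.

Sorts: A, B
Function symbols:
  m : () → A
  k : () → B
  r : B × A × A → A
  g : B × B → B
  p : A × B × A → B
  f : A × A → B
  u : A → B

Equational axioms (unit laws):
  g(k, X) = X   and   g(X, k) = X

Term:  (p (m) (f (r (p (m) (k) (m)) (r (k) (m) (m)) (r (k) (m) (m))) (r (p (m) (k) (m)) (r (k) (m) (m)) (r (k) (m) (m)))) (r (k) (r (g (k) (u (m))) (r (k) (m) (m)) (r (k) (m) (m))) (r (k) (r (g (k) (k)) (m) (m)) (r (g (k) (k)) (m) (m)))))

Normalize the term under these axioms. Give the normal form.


normal form = (p (m) (f (r (p (m) (k) (m)) (r (k) (m) (m)) (r (k) (m) (m))) (r (p (m) (k) (m)) (r (k) (m) (m)) (r (k) (m) (m)))) (r (k) (r (u (m)) (r (k) (m) (m)) (r (k) (m) (m))) (r (k) (r (k) (m) (m)) (r (k) (m) (m)))))

1. (p (m) (f (r (p (m) (k) (m)) (r (k) (m) (m)) (r (k) (m) (m))) (r (p (m) (k) (m)) (r (k) (m) (m)) (r (k) (m) (m)))) (r (k) (r (g (k) (u (m))) (r (k) (m) (m)) (r (k) (m) (m))) (r (k) (r (g (k) (k)) (m) (m)) (r (g (k) (k)) (m) (m)))))  →  (p (m) (f (r (p (m) (k) (m)) (r (k) (m) (m)) (r (k) (m) (m))) (r (p (m) (k) (m)) (r (k) (m) (m)) (r (k) (m) (m)))) (r (k) (r (u (m)) (r (k) (m) (m)) (r (k) (m) (m))) (r (k) (r (g (k) (k)) (m) (m)) (r (g (k) (k)) (m) (m)))))
2. (p (m) (f (r (p (m) (k) (m)) (r (k) (m) (m)) (r (k) (m) (m))) (r (p (m) (k) (m)) (r (k) (m) (m)) (r (k) (m) (m)))) (r (k) (r (u (m)) (r (k) (m) (m)) (r (k) (m) (m))) (r (k) (r (g (k) (k)) (m) (m)) (r (g (k) (k)) (m) (m)))))  →  (p (m) (f (r (p (m) (k) (m)) (r (k) (m) (m)) (r (k) (m) (m))) (r (p (m) (k) (m)) (r (k) (m) (m)) (r (k) (m) (m)))) (r (k) (r (u (m)) (r (k) (m) (m)) (r (k) (m) (m))) (r (k) (r (k) (m) (m)) (r (g (k) (k)) (m) (m)))))
3. (p (m) (f (r (p (m) (k) (m)) (r (k) (m) (m)) (r (k) (m) (m))) (r (p (m) (k) (m)) (r (k) (m) (m)) (r (k) (m) (m)))) (r (k) (r (u (m)) (r (k) (m) (m)) (r (k) (m) (m))) (r (k) (r (k) (m) (m)) (r (g (k) (k)) (m) (m)))))  →  (p (m) (f (r (p (m) (k) (m)) (r (k) (m) (m)) (r (k) (m) (m))) (r (p (m) (k) (m)) (r (k) (m) (m)) (r (k) (m) (m)))) (r (k) (r (u (m)) (r (k) (m) (m)) (r (k) (m) (m))) (r (k) (r (k) (m) (m)) (r (k) (m) (m)))))


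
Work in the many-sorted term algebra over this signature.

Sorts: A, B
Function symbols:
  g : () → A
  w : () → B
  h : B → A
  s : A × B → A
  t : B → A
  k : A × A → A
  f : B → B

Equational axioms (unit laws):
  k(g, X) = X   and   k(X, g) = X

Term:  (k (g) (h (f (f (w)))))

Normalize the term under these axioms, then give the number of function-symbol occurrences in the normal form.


size = 4

1. (k (g) (h (f (f (w)))))  →  (h (f (f (w))))
normal form: (h (f (f (w))))


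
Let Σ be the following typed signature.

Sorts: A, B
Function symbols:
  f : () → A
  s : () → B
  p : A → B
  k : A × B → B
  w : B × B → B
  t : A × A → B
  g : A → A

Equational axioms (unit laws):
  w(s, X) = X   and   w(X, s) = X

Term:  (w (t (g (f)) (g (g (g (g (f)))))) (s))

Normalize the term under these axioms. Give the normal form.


1. (w (t (g (f)) (g (g (g (g (f)))))) (s))  →  (t (g (f)) (g (g (g (g (f))))))

normal form = (t (g (f)) (g (g (g (g (f))))))


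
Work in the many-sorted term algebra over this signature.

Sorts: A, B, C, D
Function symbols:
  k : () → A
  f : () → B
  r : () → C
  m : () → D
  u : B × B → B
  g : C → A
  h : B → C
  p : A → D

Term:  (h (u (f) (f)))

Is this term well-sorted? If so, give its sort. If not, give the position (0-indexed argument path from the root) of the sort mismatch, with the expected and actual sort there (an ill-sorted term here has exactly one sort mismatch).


    (f) : B
    (f) : B
  (u (f) (f)) : B
(h (u (f) (f))) : C

well-sorted; sort = C


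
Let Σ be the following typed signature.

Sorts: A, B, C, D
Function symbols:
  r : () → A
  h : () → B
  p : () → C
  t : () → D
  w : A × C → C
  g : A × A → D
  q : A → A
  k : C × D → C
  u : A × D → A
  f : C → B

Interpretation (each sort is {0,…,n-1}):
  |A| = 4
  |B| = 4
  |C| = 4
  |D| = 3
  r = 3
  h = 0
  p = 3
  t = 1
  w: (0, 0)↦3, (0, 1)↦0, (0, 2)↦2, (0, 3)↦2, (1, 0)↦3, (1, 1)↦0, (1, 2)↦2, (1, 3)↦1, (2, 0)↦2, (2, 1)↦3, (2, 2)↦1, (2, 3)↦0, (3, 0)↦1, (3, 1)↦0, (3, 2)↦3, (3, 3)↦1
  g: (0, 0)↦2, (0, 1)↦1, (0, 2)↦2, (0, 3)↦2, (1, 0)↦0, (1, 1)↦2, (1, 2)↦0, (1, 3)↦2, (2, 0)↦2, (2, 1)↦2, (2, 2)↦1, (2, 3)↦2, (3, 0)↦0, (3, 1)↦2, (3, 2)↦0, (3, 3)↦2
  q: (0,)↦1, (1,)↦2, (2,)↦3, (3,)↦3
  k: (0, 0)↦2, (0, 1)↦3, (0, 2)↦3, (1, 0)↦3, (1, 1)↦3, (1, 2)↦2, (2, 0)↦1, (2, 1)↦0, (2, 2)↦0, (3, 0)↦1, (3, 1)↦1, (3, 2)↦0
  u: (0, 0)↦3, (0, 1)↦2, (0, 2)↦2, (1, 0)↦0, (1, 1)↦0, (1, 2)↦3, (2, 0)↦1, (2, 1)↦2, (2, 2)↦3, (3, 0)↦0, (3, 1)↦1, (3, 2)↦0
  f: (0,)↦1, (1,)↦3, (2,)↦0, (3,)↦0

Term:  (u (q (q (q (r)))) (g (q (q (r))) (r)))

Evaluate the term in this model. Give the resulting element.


value = 0

  r = 3
  (q (r)) = q(3,) = 3
  (q (q (r))) = q(3,) = 3
  (q (q (q (r)))) = q(3,) = 3
  r = 3
  (q (r)) = q(3,) = 3
  (q (q (r))) = q(3,) = 3
  r = 3
  (g (q (q (r))) (r)) = g(3, 3) = 2
  (u (q (q (q (r)))) (g (q (q (r))) (r))) = u(3, 2) = 0


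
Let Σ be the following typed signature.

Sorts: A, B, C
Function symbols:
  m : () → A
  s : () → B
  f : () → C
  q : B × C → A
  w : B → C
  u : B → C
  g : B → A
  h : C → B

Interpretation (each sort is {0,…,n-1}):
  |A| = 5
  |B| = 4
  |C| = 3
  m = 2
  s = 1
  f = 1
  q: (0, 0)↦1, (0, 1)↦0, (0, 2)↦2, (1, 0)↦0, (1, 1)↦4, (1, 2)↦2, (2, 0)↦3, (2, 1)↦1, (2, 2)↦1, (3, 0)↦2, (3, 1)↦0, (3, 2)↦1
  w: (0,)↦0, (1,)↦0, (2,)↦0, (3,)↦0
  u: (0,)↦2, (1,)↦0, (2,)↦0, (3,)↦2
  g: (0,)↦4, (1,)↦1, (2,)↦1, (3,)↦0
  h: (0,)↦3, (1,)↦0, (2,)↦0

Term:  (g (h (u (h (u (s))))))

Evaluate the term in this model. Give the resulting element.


value = 4

  s = 1
  (u (s)) = u(1,) = 0
  (h (u (s))) = h(0,) = 3
  (u (h (u (s)))) = u(3,) = 2
  (h (u (h (u (s))))) = h(2,) = 0
  (g (h (u (h (u (s)))))) = g(0,) = 4


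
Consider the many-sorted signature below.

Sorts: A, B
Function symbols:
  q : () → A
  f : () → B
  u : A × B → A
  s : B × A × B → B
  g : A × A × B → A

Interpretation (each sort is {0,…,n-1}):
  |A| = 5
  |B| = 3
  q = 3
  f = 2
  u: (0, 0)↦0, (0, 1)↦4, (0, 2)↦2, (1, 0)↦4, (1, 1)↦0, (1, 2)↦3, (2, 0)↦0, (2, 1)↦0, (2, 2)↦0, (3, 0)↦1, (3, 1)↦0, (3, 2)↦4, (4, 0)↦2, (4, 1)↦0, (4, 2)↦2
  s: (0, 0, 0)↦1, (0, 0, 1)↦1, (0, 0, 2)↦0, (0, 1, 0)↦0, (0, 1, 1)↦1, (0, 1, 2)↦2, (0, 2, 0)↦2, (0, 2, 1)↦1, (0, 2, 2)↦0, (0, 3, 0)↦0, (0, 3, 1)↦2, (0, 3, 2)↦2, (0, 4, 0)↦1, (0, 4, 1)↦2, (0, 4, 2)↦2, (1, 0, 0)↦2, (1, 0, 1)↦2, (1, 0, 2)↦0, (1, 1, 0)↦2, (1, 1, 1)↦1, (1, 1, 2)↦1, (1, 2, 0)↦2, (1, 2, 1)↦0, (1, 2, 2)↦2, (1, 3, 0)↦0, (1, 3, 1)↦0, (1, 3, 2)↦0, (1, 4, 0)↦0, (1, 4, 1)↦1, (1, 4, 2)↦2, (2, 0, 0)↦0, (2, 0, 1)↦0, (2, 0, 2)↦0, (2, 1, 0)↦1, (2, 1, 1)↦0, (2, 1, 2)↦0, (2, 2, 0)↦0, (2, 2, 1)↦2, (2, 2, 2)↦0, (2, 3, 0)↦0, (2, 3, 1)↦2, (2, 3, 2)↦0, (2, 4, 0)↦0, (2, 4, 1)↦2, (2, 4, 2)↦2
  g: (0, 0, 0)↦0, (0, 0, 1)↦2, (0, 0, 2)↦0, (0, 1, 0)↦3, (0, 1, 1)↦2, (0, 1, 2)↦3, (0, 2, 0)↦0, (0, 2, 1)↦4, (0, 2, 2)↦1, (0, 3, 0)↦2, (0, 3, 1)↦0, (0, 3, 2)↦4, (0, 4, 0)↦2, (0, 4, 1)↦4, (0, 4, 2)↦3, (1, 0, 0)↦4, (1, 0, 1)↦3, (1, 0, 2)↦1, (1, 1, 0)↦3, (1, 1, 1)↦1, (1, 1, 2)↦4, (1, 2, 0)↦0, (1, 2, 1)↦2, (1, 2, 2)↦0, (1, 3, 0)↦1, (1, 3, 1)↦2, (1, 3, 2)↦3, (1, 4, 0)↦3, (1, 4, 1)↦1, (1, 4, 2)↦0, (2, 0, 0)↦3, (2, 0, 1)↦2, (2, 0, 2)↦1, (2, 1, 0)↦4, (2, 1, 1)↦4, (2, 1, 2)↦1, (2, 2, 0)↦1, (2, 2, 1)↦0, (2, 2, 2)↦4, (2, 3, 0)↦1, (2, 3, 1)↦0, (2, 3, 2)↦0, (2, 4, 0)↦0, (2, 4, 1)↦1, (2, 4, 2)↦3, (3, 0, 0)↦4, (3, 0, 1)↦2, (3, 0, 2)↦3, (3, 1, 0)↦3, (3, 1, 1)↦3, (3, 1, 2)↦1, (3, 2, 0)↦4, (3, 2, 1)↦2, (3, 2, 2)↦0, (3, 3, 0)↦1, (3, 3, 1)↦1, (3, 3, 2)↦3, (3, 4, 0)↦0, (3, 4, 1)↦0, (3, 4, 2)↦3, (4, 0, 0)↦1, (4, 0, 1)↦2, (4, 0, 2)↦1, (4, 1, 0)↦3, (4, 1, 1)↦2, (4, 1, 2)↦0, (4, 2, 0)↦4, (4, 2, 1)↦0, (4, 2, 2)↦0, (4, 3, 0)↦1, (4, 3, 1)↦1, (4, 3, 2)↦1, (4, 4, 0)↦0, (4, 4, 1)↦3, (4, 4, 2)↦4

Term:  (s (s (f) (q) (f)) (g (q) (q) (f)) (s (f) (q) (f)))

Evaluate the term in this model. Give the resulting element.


  f = 2
  q = 3
  f = 2
  (s (f) (q) (f)) = s(2, 3, 2) = 0
  q = 3
  q = 3
  f = 2
  (g (q) (q) (f)) = g(3, 3, 2) = 3
  f = 2
  q = 3
  f = 2
  (s (f) (q) (f)) = s(2, 3, 2) = 0
  (s (s (f) (q) (f)) (g (q) (q) (f)) (s (f) (q) (f))) = s(0, 3, 0) = 0

value = 0


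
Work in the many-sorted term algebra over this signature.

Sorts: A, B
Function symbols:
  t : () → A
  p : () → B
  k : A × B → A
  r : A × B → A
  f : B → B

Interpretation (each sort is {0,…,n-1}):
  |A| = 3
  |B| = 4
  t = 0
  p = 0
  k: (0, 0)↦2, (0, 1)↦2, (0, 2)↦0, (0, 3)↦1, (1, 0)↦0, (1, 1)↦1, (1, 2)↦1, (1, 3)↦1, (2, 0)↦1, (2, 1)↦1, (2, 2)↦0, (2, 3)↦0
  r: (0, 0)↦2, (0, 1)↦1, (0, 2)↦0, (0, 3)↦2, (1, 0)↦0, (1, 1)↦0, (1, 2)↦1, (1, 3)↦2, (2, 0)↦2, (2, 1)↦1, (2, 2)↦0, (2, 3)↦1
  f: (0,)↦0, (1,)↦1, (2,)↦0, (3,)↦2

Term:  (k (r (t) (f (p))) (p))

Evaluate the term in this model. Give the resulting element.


  t = 0
  p = 0
  (f (p)) = f(0,) = 0
  (r (t) (f (p))) = r(0, 0) = 2
  p = 0
  (k (r (t) (f (p))) (p)) = k(2, 0) = 1

value = 1


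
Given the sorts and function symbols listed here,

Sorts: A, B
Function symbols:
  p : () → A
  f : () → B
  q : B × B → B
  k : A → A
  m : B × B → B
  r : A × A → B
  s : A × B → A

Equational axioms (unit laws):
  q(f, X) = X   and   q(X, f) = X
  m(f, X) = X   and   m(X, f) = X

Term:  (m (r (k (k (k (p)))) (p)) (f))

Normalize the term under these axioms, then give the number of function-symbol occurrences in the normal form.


size = 6

1. (m (r (k (k (k (p)))) (p)) (f))  →  (r (k (k (k (p)))) (p))
normal form: (r (k (k (k (p)))) (p))


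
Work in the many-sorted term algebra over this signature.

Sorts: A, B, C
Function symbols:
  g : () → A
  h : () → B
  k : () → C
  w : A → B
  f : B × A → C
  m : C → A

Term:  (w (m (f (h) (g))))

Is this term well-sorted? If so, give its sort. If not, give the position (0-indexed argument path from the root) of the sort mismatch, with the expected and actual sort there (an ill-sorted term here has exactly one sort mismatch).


well-sorted; sort = B

      (h) : B
      (g) : A
    (f (h) (g)) : C
  (m (f (h) (g))) : A
(w (m (f (h) (g)))) : B


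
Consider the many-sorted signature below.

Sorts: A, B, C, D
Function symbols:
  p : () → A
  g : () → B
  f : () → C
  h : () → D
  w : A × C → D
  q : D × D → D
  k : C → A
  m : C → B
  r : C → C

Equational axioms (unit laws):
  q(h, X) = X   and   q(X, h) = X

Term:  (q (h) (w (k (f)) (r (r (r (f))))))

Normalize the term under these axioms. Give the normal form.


normal form = (w (k (f)) (r (r (r (f)))))

1. (q (h) (w (k (f)) (r (r (r (f))))))  →  (w (k (f)) (r (r (r (f)))))


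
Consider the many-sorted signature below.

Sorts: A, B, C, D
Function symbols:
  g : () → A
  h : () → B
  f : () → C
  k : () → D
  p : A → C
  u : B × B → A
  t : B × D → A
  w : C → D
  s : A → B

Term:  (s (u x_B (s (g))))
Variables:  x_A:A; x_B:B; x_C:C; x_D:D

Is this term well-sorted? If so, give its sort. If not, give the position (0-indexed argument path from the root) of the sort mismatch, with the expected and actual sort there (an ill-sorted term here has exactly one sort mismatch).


    x_B : B
      (g) : A
    (s (g)) : B
  (u x_B (s (g))) : A
(s (u x_B (s (g)))) : B

well-sorted; sort = B


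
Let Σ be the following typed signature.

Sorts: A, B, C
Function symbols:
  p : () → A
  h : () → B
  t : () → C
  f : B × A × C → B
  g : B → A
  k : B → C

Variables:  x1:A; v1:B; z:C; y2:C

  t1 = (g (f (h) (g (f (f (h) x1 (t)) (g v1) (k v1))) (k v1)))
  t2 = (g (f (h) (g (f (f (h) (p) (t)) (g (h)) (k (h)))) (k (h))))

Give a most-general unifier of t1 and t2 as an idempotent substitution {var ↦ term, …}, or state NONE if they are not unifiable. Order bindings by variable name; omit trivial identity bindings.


{v1 ↦ (h), x1 ↦ (p)}
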